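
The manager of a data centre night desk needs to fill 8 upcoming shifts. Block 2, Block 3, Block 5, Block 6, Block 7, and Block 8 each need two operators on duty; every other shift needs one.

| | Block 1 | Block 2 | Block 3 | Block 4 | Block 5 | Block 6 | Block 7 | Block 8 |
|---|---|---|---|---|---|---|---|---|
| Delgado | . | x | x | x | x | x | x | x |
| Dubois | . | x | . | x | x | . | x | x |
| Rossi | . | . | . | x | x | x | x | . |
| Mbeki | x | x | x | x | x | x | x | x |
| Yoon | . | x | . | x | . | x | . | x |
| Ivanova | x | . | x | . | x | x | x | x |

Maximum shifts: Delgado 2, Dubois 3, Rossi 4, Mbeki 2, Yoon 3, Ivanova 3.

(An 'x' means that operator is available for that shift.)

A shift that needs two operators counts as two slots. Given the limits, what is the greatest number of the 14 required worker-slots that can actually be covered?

14

Total capacity across all operators is 2+3+4+2+3+3 = 17, and 14 slots are needed, so at most 14 can be filled.
An assignment achieving 14: Block 1→Mbeki, Block 2→Delgado+Dubois, Block 3→Delgado+Mbeki, Block 4→Dubois, Block 5→Dubois+Rossi, Block 6→Rossi+Yoon, Block 7→Rossi+Ivanova, Block 8→Yoon+Ivanova.
Loads: Delgado 2/2, Dubois 3/3, Rossi 3/4, Mbeki 2/2, Yoon 2/3, Ivanova 2/3.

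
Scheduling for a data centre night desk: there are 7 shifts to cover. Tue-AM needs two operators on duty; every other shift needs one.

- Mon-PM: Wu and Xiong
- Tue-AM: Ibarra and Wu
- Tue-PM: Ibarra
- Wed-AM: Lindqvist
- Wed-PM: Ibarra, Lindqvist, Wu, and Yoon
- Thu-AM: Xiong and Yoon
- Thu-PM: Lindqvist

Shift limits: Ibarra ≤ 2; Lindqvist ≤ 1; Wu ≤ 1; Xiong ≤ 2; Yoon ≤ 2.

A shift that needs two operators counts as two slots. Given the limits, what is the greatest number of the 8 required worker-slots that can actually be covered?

7

Total capacity across all operators is 2+1+1+2+2 = 8, and 8 slots are needed, so at most 8 can be filled.
Shifts {Wed-AM, Thu-PM} need 2 slots but only Lindqvist are available for them, supplying at most 1 — so at least 1 slot must go unfilled.
An assignment achieving 7: Mon-PM→Xiong, Tue-AM→Ibarra+Wu, Tue-PM→Ibarra, Wed-AM→Lindqvist, Wed-PM→Yoon, Thu-AM→Xiong.
Loads: Ibarra 2/2, Lindqvist 1/1, Wu 1/1, Xiong 2/2, Yoon 1/2.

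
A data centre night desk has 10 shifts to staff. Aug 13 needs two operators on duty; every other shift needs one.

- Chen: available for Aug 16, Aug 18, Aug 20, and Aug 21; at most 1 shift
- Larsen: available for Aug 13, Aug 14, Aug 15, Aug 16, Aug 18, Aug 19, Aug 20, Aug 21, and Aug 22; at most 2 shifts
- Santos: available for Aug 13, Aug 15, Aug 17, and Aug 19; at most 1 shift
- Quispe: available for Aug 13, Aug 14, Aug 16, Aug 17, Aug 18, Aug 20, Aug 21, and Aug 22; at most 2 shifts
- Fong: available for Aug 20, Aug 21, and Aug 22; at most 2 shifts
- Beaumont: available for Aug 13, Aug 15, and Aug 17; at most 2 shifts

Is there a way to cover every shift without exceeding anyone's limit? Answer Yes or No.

Total capacity is 1+2+1+2+2+2 = 10 but 11 worker-slots are needed — infeasible.

No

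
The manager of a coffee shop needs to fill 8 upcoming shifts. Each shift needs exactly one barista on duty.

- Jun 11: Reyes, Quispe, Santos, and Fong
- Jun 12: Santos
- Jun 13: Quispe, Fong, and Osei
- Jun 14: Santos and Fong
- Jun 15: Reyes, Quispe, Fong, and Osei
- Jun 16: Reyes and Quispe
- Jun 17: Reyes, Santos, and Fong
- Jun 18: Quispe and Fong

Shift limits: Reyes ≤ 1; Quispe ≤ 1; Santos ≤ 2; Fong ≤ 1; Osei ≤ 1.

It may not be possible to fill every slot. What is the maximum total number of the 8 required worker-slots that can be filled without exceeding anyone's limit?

6

Total capacity across all baristas is 1+1+2+1+1 = 6, and 8 slots are needed, so at most 6 can be filled.
An assignment achieving 6: Jun 12→Santos, Jun 13→Fong, Jun 14→Santos, Jun 15→Osei, Jun 16→Reyes, Jun 18→Quispe.
Loads: Reyes 1/1, Quispe 1/1, Santos 2/2, Fong 1/1, Osei 1/1.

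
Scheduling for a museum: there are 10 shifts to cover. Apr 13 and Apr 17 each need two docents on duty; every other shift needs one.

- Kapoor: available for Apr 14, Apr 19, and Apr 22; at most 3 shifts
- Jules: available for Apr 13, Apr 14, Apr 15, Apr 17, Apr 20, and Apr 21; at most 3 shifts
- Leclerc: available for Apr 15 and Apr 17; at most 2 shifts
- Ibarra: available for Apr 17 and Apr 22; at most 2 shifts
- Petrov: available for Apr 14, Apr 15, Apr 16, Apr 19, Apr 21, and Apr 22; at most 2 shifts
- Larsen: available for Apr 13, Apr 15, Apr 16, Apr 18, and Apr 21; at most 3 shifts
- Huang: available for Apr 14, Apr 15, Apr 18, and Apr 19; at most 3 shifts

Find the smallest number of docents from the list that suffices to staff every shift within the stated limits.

12 slots to fill and no one can take more than 3, so at least ⌈12/3⌉ = 4 docents are needed.
No set of 4 docents can cover every shift (each such set leaves at least one shift with no one available or exceeds a cap).
Kapoor, Jules, Leclerc, Ibarra, and Larsen alone can cover everything: Apr 13→Jules+Larsen, Apr 14→Kapoor, Apr 15→Leclerc, Apr 16→Larsen, Apr 17→Leclerc+Ibarra, Apr 18→Larsen, Apr 19→Kapoor, Apr 20→Jules, Apr 21→Jules, Apr 22→Kapoor.

5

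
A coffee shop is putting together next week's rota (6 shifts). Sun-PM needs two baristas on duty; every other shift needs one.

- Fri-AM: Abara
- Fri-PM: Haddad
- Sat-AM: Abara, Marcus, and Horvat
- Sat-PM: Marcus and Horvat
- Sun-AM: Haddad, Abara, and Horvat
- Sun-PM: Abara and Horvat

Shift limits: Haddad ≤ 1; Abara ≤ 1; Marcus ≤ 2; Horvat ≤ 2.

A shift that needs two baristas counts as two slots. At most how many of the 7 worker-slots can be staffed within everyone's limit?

Total capacity across all baristas is 1+1+2+2 = 6, and 7 slots are needed, so at most 6 can be filled.
An assignment achieving 6: Fri-AM→Abara, Fri-PM→Haddad, Sat-AM→Marcus, Sat-PM→Marcus, Sun-AM→Horvat, Sun-PM→Horvat.
Loads: Haddad 1/1, Abara 1/1, Marcus 2/2, Horvat 2/2.

6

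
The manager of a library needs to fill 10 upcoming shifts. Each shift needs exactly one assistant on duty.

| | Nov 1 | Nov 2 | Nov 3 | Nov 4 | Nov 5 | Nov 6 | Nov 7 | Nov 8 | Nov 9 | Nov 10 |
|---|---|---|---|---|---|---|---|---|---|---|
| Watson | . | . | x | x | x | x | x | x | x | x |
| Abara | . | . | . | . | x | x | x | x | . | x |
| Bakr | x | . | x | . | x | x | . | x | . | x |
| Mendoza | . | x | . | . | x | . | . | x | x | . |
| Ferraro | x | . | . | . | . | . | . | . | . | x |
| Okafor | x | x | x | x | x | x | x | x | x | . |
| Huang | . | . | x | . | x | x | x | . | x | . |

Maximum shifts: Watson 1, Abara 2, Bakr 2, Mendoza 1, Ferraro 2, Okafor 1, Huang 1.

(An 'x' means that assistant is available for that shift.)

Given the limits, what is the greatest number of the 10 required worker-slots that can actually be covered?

10

Total capacity across all assistants is 1+2+2+1+2+1+1 = 10, and 10 slots are needed, so at most 10 can be filled.
An assignment achieving 10: Nov 1→Ferraro, Nov 2→Mendoza, Nov 3→Bakr, Nov 4→Watson, Nov 5→Huang, Nov 6→Abara, Nov 7→Abara, Nov 8→Bakr, Nov 9→Okafor, Nov 10→Ferraro.
Loads: Watson 1/1, Abara 2/2, Bakr 2/2, Mendoza 1/1, Ferraro 2/2, Okafor 1/1, Huang 1/1.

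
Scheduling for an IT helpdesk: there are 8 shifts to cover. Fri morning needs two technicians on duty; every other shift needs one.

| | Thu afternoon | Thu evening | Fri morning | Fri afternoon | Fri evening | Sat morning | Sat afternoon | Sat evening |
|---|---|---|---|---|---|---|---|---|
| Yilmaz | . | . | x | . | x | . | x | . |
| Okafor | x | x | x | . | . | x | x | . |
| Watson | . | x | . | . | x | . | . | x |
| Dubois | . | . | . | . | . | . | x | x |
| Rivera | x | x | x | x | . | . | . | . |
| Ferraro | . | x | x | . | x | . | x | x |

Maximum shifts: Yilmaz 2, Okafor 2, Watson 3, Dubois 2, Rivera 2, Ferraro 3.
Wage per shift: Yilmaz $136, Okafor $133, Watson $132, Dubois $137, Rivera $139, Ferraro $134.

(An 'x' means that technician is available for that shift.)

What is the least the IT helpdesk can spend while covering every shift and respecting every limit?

Fri afternoon can only be covered by Rivera, so that assignment is forced.
Sat morning can only be covered by Okafor, so that assignment is forced.
Picking the cheapest available technician for each shift independently would cost $1201, but that ignores the shift limits.
An optimal schedule: Thu afternoon→Okafor, Thu evening→Watson, Fri morning→Ferraro+Yilmaz, Fri afternoon→Rivera, Fri evening→Watson, Sat morning→Okafor, Sat afternoon→Ferraro, Sat evening→Watson.
Total: 133 + 132 + 134 + 136 + 139 + 132 + 133 + 134 + 132 = $1205.

$1205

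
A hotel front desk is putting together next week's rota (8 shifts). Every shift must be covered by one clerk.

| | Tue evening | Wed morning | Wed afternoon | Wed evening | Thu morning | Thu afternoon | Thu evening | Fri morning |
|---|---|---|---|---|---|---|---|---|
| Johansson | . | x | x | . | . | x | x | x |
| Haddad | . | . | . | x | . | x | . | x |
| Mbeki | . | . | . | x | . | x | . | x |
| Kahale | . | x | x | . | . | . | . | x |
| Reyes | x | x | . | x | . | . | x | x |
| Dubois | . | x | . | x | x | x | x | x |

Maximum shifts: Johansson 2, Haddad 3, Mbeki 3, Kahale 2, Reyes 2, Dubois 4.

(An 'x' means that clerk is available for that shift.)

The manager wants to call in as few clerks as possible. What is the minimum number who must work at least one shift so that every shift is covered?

3

8 slots to fill and no one can take more than 4, so at least ⌈8/4⌉ = 2 clerks are needed.
Any 2 clerks together have capacity at most 4+3 = 7 < 8 slots, so 2 can never suffice.
Johansson, Reyes, and Dubois alone can cover everything: Tue evening→Reyes, Wed morning→Dubois, Wed afternoon→Johansson, Wed evening→Reyes, Thu morning→Dubois, Thu afternoon→Johansson, Thu evening→Dubois, Fri morning→Dubois.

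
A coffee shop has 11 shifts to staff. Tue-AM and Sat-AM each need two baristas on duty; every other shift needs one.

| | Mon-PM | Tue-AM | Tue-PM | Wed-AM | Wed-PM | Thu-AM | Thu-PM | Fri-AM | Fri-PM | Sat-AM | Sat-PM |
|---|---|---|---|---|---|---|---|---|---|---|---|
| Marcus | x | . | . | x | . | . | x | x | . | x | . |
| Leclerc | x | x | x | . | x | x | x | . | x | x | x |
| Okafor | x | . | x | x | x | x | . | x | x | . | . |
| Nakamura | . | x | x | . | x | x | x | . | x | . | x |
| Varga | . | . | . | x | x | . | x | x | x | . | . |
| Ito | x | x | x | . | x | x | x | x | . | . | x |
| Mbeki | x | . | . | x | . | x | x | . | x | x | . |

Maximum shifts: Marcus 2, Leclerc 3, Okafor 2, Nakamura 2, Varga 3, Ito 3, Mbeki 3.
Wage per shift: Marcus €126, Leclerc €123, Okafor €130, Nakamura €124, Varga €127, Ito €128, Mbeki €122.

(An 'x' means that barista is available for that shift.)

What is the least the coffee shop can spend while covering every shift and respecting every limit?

Picking the cheapest available barista for each shift independently would cost €1597, but that ignores the shift limits.
An optimal schedule: Mon-PM→Marcus, Tue-AM→Leclerc+Nakamura, Tue-PM→Nakamura, Wed-AM→Mbeki, Wed-PM→Varga, Thu-AM→Mbeki, Thu-PM→Varga, Fri-AM→Marcus, Fri-PM→Varga, Sat-AM→Mbeki+Leclerc, Sat-PM→Leclerc.
Total: 126 + 123 + 124 + 124 + 122 + 127 + 122 + 127 + 126 + 127 + 122 + 123 + 123 = €1616.

€1616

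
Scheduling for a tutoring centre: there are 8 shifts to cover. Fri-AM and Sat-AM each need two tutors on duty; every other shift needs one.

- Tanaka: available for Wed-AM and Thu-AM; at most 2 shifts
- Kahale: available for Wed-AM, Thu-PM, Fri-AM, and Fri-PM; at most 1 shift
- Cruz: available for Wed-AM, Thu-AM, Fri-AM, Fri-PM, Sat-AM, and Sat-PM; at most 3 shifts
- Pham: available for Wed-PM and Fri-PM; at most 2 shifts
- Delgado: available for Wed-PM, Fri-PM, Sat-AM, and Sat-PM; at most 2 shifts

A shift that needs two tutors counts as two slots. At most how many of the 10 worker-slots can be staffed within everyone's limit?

9

Total capacity across all tutors is 2+1+3+2+2 = 10, and 10 slots are needed, so at most 10 can be filled.
Shifts {Thu-PM, Fri-AM} need 3 slots but only Kahale and Cruz are available for them, supplying at most 2 — so at least 1 slot must go unfilled.
An assignment achieving 9: Wed-AM→Tanaka, Wed-PM→Pham, Thu-AM→Tanaka, Thu-PM→Kahale, Fri-AM→Cruz, Fri-PM→Pham, Sat-AM→Cruz+Delgado, Sat-PM→Cruz.
Loads: Tanaka 2/2, Kahale 1/1, Cruz 3/3, Pham 2/2, Delgado 1/2.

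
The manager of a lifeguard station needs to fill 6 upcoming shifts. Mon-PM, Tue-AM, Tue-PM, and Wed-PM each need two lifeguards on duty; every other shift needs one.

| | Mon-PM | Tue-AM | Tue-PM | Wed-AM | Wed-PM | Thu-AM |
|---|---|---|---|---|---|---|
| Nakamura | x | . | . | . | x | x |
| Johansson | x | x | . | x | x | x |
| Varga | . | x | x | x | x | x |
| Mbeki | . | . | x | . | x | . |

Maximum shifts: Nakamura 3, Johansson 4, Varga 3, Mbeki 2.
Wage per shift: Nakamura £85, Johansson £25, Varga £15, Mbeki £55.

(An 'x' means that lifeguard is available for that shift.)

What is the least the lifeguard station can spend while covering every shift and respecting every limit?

£340

Mon-PM can only be covered by Nakamura and Johansson, so that assignment is forced.
Tue-AM can only be covered by Johansson and Varga, so that assignment is forced.
Tue-PM can only be covered by Varga and Mbeki, so that assignment is forced.
Picking the cheapest available lifeguard for each shift independently would cost £290, but that ignores the shift limits.
An optimal schedule: Mon-PM→Johansson+Nakamura, Tue-AM→Varga+Johansson, Tue-PM→Varga+Mbeki, Wed-AM→Varga, Wed-PM→Johansson+Mbeki, Thu-AM→Johansson.
Total: 25 + 85 + 15 + 25 + 15 + 55 + 15 + 25 + 55 + 25 = £340.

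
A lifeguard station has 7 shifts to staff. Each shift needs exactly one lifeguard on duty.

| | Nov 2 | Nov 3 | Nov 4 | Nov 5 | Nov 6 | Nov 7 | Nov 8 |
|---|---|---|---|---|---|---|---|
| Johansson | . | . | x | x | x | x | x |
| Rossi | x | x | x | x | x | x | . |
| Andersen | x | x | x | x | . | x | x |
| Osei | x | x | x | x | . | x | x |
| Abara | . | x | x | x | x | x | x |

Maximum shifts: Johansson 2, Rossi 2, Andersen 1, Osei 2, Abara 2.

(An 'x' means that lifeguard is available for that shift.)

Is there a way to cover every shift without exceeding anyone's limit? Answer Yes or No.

One valid schedule: Nov 2→Rossi, Nov 3→Rossi, Nov 4→Andersen, Nov 5→Osei, Nov 6→Johansson, Nov 7→Osei, Nov 8→Johansson.
Loads: Johansson 2/2, Rossi 2/2, Andersen 1/1, Osei 2/2, Abara 0/2 — all within limits.

Yes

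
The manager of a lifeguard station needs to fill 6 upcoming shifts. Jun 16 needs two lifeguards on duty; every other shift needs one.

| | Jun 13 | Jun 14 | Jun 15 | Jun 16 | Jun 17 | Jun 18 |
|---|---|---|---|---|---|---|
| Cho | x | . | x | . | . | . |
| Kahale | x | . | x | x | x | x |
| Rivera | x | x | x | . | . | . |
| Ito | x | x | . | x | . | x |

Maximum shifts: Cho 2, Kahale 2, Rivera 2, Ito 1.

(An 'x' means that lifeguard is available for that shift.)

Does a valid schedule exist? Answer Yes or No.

No

Total capacity is 7 and 7 slots are needed, so capacity alone doesn't rule it out.
Shifts {Jun 16, Jun 17, Jun 18} need 4 worker-slots in total, but the lifeguards available for any of those shifts (Kahale and Ito) can supply at most 3 among them. So no valid schedule exists.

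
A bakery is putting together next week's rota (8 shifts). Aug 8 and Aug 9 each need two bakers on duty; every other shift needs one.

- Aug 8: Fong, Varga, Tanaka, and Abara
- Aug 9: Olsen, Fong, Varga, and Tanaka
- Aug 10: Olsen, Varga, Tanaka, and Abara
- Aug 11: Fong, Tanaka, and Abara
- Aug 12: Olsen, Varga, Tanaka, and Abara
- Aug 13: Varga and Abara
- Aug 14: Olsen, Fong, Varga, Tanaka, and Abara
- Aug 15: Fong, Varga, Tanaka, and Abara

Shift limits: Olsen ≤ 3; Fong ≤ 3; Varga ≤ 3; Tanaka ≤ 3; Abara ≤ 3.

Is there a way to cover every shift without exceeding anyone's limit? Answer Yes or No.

Yes

One valid schedule: Aug 8→Fong+Varga, Aug 9→Varga+Tanaka, Aug 10→Olsen, Aug 11→Fong, Aug 12→Olsen, Aug 13→Varga, Aug 14→Olsen, Aug 15→Fong.
Loads: Olsen 3/3, Fong 3/3, Varga 3/3, Tanaka 1/3, Abara 0/3 — all within limits.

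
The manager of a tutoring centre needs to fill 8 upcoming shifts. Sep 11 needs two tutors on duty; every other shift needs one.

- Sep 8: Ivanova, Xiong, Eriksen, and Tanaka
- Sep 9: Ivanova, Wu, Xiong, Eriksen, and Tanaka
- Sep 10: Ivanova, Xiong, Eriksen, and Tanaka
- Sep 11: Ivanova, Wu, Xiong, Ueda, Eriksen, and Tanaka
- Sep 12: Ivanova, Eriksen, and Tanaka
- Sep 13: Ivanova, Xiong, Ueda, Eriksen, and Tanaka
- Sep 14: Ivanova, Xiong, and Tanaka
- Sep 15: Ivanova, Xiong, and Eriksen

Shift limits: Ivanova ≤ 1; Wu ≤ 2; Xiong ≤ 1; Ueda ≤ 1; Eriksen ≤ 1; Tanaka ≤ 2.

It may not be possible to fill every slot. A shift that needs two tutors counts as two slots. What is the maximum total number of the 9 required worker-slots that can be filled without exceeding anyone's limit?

8

Total capacity across all tutors is 1+2+1+1+1+2 = 8, and 9 slots are needed, so at most 8 can be filled.
An assignment achieving 8: Sep 8→Tanaka, Sep 9→Wu, Sep 10→Tanaka, Sep 11→Wu, Sep 12→Ivanova, Sep 13→Ueda, Sep 14→Xiong, Sep 15→Eriksen.
Loads: Ivanova 1/1, Wu 2/2, Xiong 1/1, Ueda 1/1, Eriksen 1/1, Tanaka 2/2.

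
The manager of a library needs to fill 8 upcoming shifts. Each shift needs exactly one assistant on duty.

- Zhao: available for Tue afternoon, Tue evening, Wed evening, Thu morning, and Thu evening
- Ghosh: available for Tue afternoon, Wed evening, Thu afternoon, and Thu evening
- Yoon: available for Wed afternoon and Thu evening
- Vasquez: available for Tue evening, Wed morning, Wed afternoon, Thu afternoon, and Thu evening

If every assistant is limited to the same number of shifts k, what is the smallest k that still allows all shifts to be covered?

With 4 assistants and 8 worker-slots to fill, someone must work at least ⌈8/4⌉ = 2 shifts, so k ≥ 2.
k = 2 works: Tue afternoon→Zhao, Tue evening→Vasquez, Wed morning→Vasquez, Wed afternoon→Yoon, Wed evening→Ghosh, Thu morning→Zhao, Thu afternoon→Ghosh, Thu evening→Yoon.
Loads: Zhao 2, Ghosh 2, Yoon 2, Vasquez 2 — all ≤ 2.

2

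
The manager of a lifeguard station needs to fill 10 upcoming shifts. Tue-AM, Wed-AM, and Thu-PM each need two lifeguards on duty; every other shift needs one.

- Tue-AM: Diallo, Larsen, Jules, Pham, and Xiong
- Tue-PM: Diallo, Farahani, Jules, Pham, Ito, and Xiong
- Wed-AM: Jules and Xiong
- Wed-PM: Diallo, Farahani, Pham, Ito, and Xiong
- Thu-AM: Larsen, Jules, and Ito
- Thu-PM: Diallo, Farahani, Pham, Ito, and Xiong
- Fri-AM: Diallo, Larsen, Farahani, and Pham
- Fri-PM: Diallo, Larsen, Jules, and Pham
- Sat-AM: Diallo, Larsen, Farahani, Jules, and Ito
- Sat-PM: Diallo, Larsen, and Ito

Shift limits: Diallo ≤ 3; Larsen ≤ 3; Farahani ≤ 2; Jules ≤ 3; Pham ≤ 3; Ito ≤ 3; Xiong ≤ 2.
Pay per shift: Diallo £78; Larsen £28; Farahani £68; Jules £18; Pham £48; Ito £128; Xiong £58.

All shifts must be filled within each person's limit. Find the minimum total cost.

£534

Wed-AM can only be covered by Jules and Xiong, so that assignment is forced.
Picking the cheapest available lifeguard for each shift independently would cost £404, but that ignores the shift limits.
An optimal schedule: Tue-AM→Pham+Xiong, Tue-PM→Farahani, Wed-AM→Jules+Xiong, Wed-PM→Pham, Thu-AM→Jules, Thu-PM→Pham+Farahani, Fri-AM→Larsen, Fri-PM→Jules, Sat-AM→Larsen, Sat-PM→Larsen.
Total: 48 + 58 + 68 + 18 + 58 + 48 + 18 + 48 + 68 + 28 + 18 + 28 + 28 = £534.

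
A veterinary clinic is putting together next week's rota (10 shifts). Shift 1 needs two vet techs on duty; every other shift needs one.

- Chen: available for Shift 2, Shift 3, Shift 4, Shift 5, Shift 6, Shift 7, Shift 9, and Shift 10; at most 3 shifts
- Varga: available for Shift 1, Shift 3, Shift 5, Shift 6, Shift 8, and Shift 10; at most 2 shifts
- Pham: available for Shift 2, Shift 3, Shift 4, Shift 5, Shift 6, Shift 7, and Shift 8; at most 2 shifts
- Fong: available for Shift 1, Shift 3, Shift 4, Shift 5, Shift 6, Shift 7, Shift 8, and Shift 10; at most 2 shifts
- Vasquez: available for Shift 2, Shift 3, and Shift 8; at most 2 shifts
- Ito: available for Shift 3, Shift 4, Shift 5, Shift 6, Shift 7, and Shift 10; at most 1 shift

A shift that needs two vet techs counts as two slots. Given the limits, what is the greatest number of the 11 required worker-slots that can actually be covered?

11

Total capacity across all vet techs is 3+2+2+2+2+1 = 12, and 11 slots are needed, so at most 11 can be filled.
An assignment achieving 11: Shift 1→Varga+Fong, Shift 2→Chen, Shift 3→Vasquez, Shift 4→Chen, Shift 5→Pham, Shift 6→Ito, Shift 7→Pham, Shift 8→Varga, Shift 9→Chen, Shift 10→Fong.
Loads: Chen 3/3, Varga 2/2, Pham 2/2, Fong 2/2, Vasquez 1/2, Ito 1/1.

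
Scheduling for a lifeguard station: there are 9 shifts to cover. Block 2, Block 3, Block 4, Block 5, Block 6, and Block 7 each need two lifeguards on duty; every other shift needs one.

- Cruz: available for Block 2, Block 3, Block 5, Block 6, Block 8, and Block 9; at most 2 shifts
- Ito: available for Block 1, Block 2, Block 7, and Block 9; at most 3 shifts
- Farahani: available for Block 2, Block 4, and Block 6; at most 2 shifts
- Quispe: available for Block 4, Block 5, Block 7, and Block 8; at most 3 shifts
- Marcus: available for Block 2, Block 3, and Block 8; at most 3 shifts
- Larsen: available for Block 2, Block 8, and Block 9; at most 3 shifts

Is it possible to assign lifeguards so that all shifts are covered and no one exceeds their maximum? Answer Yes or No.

Total capacity is 16 and 15 slots are needed, so capacity alone doesn't rule it out.
Shifts {Block 3, Block 5, Block 6} need 6 worker-slots in total, but the lifeguards available for any of those shifts (Cruz, Farahani, Quispe, and Marcus) can supply at most 5 among them. So no valid schedule exists.

No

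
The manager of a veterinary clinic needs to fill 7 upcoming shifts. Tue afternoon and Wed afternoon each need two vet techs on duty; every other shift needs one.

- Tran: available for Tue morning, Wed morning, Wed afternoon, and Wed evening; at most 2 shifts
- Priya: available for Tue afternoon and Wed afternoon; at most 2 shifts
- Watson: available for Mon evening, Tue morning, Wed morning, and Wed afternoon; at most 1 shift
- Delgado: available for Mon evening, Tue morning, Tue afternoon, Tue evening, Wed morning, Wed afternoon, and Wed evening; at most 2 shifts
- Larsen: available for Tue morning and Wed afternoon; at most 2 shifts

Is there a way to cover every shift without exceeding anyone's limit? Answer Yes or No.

Tue afternoon can only be covered by Priya and Delgado, so that assignment is forced.
Tue evening can only be covered by Delgado, so that assignment is forced.
One valid schedule: Mon evening→Watson, Tue morning→Larsen, Tue afternoon→Priya+Delgado, Tue evening→Delgado, Wed morning→Tran, Wed afternoon→Priya+Larsen, Wed evening→Tran.
Loads: Tran 2/2, Priya 2/2, Watson 1/1, Delgado 2/2, Larsen 2/2 — all within limits.

Yes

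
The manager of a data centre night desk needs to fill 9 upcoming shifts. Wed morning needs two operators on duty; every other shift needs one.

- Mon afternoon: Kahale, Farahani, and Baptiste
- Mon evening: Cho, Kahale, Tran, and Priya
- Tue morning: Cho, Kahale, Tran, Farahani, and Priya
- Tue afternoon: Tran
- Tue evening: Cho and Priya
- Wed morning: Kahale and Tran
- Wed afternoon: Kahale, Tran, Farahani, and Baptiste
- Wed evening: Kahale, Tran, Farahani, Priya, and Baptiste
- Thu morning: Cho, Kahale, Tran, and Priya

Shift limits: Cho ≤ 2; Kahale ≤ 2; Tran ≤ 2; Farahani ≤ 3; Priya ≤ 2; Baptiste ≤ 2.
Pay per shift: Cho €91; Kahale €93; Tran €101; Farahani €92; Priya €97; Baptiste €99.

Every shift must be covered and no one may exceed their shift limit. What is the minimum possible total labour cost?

Tue afternoon can only be covered by Tran, so that assignment is forced.
Wed morning can only be covered by Kahale and Tran, so that assignment is forced.
Picking the cheapest available operator for each shift independently would cost €935, but that ignores the shift limits.
An optimal schedule: Mon afternoon→Kahale, Mon evening→Cho, Tue morning→Farahani, Tue afternoon→Tran, Tue evening→Cho, Wed morning→Kahale+Tran, Wed afternoon→Farahani, Wed evening→Farahani, Thu morning→Priya.
Total: 93 + 91 + 92 + 101 + 91 + 93 + 101 + 92 + 92 + 97 = €943.

€943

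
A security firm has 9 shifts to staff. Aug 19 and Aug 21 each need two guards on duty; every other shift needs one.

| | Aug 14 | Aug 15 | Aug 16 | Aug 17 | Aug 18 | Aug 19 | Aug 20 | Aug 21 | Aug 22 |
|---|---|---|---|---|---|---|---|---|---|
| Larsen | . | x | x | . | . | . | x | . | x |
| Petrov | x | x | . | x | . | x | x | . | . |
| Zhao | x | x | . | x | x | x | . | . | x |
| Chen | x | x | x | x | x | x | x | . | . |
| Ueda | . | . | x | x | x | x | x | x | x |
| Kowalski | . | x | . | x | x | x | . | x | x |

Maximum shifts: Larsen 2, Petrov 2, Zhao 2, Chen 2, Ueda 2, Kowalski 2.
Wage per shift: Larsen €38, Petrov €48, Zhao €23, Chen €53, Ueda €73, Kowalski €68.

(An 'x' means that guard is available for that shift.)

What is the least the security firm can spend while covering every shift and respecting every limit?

Aug 21 can only be covered by Ueda and Kowalski, so that assignment is forced.
Picking the cheapest available guard for each shift independently would cost €403, but that ignores the shift limits.
An optimal schedule: Aug 14→Zhao, Aug 15→Petrov, Aug 16→Larsen, Aug 17→Chen, Aug 18→Zhao, Aug 19→Petrov+Chen, Aug 20→Larsen, Aug 21→Kowalski+Ueda, Aug 22→Kowalski.
Total: 23 + 48 + 38 + 53 + 23 + 48 + 53 + 38 + 68 + 73 + 68 = €533.

€533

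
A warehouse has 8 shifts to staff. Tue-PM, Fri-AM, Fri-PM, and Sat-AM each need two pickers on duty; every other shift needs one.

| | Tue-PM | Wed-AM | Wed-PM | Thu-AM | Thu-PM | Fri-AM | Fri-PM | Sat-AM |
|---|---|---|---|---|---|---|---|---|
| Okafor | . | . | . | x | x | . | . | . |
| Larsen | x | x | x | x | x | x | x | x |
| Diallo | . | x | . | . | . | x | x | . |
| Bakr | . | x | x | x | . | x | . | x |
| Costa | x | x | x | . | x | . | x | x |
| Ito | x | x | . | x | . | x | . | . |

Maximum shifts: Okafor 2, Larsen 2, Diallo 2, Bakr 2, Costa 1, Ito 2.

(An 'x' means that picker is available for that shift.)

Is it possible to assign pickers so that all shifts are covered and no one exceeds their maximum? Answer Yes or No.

Total capacity is 2+2+2+2+1+2 = 11 but 12 worker-slots are needed — infeasible.

No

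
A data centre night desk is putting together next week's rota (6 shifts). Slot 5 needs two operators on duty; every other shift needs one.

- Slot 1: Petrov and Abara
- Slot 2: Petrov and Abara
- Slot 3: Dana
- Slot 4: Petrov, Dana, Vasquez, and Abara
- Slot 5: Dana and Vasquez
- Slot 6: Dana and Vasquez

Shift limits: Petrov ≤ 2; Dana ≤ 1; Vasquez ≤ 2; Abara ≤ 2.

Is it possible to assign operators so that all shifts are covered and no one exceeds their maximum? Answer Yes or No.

Total capacity is 7 and 7 slots are needed, so capacity alone doesn't rule it out.
Shifts {Slot 3, Slot 5} need 3 worker-slots in total, but the operators available for any of those shifts (Dana and Vasquez) can supply at most 2 among them. So no valid schedule exists.

No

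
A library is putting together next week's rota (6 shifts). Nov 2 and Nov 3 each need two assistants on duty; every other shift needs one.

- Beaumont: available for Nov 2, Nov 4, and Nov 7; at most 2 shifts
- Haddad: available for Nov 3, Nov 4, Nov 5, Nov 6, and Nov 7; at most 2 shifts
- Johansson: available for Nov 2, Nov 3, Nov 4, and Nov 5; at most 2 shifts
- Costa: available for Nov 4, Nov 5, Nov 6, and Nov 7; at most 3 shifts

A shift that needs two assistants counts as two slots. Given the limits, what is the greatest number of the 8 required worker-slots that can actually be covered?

Total capacity across all assistants is 2+2+2+3 = 9, and 8 slots are needed, so at most 8 can be filled.
An assignment achieving 8: Nov 2→Beaumont+Johansson, Nov 3→Haddad+Johansson, Nov 4→Costa, Nov 5→Costa, Nov 6→Haddad, Nov 7→Beaumont.
Loads: Beaumont 2/2, Haddad 2/2, Johansson 2/2, Costa 2/3.

8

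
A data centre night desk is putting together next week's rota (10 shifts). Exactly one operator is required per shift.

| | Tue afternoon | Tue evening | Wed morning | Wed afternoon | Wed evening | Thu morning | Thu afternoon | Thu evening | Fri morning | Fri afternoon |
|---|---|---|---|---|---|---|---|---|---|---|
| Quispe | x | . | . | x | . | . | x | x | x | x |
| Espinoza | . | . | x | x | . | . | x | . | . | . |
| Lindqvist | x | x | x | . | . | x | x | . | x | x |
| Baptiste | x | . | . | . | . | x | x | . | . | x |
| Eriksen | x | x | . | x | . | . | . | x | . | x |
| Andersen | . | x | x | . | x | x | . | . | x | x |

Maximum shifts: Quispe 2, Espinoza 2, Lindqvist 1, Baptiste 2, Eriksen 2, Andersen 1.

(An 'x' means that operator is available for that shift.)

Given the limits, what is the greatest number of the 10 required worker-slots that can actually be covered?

Total capacity across all operators is 2+2+1+2+2+1 = 10, and 10 slots are needed, so at most 10 can be filled.
An assignment achieving 10: Tue afternoon→Eriksen, Tue evening→Lindqvist, Wed morning→Espinoza, Wed afternoon→Espinoza, Wed evening→Andersen, Thu morning→Baptiste, Thu afternoon→Baptiste, Thu evening→Quispe, Fri morning→Quispe, Fri afternoon→Eriksen.
Loads: Quispe 2/2, Espinoza 2/2, Lindqvist 1/1, Baptiste 2/2, Eriksen 2/2, Andersen 1/1.

10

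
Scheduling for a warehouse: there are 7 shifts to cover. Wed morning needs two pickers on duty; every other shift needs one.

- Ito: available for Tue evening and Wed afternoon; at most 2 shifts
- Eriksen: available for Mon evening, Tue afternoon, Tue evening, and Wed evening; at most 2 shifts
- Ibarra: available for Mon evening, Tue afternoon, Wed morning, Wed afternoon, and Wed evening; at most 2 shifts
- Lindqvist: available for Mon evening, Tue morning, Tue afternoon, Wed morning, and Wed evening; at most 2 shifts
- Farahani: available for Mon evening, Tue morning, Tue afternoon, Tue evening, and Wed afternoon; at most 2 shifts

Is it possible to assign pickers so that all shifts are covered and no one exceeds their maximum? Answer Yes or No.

Wed morning can only be covered by Ibarra and Lindqvist, so that assignment is forced.
One valid schedule: Mon evening→Eriksen, Tue morning→Lindqvist, Tue afternoon→Ibarra, Tue evening→Ito, Wed morning→Ibarra+Lindqvist, Wed afternoon→Ito, Wed evening→Eriksen.
Loads: Ito 2/2, Eriksen 2/2, Ibarra 2/2, Lindqvist 2/2, Farahani 0/2 — all within limits.

Yes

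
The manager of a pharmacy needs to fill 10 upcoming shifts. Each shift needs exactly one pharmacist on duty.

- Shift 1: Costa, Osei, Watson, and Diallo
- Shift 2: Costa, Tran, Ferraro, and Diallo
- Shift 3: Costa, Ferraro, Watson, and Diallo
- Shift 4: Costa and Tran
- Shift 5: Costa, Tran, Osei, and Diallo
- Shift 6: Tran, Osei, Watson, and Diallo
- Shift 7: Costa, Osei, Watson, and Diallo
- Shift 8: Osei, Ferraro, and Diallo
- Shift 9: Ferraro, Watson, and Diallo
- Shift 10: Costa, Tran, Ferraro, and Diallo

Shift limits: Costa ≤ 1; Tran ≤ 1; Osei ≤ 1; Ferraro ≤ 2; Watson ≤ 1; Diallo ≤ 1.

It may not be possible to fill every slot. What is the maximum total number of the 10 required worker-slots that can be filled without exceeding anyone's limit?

Total capacity across all pharmacists is 1+1+1+2+1+1 = 7, and 10 slots are needed, so at most 7 can be filled.
An assignment achieving 7: Shift 1→Watson, Shift 2→Tran, Shift 3→Ferraro, Shift 4→Costa, Shift 5→Diallo, Shift 8→Osei, Shift 9→Ferraro.
Loads: Costa 1/1, Tran 1/1, Osei 1/1, Ferraro 2/2, Watson 1/1, Diallo 1/1.

7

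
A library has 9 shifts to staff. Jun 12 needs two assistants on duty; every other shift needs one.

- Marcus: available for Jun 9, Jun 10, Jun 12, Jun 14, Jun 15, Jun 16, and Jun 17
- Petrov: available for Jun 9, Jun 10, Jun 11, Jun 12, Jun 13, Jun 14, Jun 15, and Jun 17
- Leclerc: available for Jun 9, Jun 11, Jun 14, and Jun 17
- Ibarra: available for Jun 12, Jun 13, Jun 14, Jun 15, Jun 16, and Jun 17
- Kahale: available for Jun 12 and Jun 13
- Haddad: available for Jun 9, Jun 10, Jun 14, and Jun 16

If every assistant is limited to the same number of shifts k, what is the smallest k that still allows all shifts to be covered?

With 6 assistants and 10 worker-slots to fill, someone must work at least ⌈10/6⌉ = 2 shifts, so k ≥ 2.
k = 2 works: Jun 9→Leclerc, Jun 10→Marcus, Jun 11→Petrov, Jun 12→Ibarra+Kahale, Jun 13→Petrov, Jun 14→Haddad, Jun 15→Marcus, Jun 16→Ibarra, Jun 17→Leclerc.
Loads: Marcus 2, Petrov 2, Leclerc 2, Ibarra 2, Kahale 1, Haddad 1 — all ≤ 2.

2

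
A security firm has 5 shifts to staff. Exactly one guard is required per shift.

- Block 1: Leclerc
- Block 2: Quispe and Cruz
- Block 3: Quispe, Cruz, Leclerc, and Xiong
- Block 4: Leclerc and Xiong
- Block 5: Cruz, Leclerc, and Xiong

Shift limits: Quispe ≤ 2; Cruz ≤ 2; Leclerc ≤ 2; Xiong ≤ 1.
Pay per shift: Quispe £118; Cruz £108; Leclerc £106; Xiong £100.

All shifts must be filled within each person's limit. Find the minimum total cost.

£528

Block 1 can only be covered by Leclerc, so that assignment is forced.
Picking the cheapest available guard for each shift independently would cost £514, but that ignores the shift limits.
An optimal schedule: Block 1→Leclerc, Block 2→Cruz, Block 3→Cruz, Block 4→Xiong, Block 5→Leclerc.
Total: 106 + 108 + 108 + 100 + 106 = £528.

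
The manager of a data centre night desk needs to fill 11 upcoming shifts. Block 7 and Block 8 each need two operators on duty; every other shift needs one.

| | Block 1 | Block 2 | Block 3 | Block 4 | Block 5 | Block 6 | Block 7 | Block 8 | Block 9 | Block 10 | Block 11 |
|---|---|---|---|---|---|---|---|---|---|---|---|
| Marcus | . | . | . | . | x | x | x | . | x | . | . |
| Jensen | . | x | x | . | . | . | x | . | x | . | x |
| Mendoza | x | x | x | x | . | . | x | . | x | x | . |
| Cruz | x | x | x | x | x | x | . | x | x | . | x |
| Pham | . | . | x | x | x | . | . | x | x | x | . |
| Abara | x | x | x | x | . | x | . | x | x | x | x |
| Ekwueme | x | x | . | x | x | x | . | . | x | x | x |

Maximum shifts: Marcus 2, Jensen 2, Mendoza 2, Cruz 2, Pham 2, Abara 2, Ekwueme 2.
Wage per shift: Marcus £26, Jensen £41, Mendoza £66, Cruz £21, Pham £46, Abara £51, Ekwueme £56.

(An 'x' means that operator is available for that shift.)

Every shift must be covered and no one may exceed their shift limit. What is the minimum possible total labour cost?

£548

Picking the cheapest available operator for each shift independently would cost £348, but that ignores the shift limits.
An optimal schedule: Block 1→Cruz, Block 2→Abara, Block 3→Mendoza, Block 4→Ekwueme, Block 5→Marcus, Block 6→Abara, Block 7→Marcus+Jensen, Block 8→Cruz+Pham, Block 9→Ekwueme, Block 10→Pham, Block 11→Jensen.
Total: 21 + 51 + 66 + 56 + 26 + 51 + 26 + 41 + 21 + 46 + 56 + 46 + 41 = £548.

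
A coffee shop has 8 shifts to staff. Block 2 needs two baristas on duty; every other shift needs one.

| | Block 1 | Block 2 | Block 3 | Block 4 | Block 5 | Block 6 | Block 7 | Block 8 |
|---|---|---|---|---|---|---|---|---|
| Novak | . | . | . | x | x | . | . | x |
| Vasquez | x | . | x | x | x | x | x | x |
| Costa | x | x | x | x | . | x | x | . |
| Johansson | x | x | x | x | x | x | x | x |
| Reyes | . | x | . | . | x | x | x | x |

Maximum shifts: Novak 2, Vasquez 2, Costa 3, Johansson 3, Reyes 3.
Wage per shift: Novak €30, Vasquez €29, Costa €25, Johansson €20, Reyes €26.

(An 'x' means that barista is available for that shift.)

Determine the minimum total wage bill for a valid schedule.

Picking the cheapest available barista for each shift independently would cost €185, but that ignores the shift limits.
An optimal schedule: Block 1→Johansson, Block 2→Johansson+Costa, Block 3→Johansson, Block 4→Costa, Block 5→Reyes, Block 6→Costa, Block 7→Reyes, Block 8→Reyes.
Total: 20 + 20 + 25 + 20 + 25 + 26 + 25 + 26 + 26 = €213.

€213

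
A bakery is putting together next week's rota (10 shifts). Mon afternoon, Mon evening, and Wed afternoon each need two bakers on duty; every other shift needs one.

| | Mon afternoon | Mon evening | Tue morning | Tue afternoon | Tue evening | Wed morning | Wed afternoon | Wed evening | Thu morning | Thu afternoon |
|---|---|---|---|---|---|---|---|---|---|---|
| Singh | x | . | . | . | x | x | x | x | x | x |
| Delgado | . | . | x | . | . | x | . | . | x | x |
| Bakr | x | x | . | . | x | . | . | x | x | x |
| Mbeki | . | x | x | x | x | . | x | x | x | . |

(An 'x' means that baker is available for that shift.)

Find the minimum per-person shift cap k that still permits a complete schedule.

With 4 bakers and 13 worker-slots to fill, someone must work at least ⌈13/4⌉ = 4 shifts, so k ≥ 4.
k = 4 works: Mon afternoon→Singh+Bakr, Mon evening→Bakr+Mbeki, Tue morning→Delgado, Tue afternoon→Mbeki, Tue evening→Singh, Wed morning→Singh, Wed afternoon→Singh+Mbeki, Wed evening→Bakr, Thu morning→Delgado, Thu afternoon→Delgado.
Loads: Singh 4, Delgado 3, Bakr 3, Mbeki 3 — all ≤ 4.

4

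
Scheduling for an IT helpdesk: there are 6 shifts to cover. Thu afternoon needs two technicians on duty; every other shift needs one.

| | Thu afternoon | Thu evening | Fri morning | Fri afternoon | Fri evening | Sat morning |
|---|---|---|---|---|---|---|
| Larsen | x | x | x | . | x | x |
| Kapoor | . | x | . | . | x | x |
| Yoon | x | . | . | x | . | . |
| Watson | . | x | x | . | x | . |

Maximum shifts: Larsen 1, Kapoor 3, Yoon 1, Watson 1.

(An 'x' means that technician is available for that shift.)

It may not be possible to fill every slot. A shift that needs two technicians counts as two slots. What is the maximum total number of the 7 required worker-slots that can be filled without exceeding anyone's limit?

Total capacity across all technicians is 1+3+1+1 = 6, and 7 slots are needed, so at most 6 can be filled.
An assignment achieving 6: Thu afternoon→Larsen, Thu evening→Kapoor, Fri morning→Watson, Fri afternoon→Yoon, Fri evening→Kapoor, Sat morning→Kapoor.
Loads: Larsen 1/1, Kapoor 3/3, Yoon 1/1, Watson 1/1.

6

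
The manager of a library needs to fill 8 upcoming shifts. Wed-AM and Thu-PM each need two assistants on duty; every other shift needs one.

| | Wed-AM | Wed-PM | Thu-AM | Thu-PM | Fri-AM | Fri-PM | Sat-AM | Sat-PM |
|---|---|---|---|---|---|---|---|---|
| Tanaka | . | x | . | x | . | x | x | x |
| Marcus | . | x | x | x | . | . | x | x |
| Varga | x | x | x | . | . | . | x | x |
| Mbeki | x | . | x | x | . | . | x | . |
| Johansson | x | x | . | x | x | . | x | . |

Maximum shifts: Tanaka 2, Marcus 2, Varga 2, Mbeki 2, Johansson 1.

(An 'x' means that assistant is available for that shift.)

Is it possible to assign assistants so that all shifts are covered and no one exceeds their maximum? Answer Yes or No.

No

Total capacity is 2+2+2+2+1 = 9 but 10 worker-slots are needed — infeasible.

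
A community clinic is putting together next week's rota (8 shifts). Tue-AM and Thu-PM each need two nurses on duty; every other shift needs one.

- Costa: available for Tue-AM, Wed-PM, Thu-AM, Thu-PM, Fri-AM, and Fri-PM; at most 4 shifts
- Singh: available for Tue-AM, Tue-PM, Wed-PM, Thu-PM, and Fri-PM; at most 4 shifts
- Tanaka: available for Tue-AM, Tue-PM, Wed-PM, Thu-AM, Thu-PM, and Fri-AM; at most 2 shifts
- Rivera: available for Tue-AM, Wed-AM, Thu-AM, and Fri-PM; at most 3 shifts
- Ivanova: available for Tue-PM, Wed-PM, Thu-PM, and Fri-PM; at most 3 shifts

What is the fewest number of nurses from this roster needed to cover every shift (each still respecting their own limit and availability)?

10 slots to fill and no one can take more than 4, so at least ⌈10/4⌉ = 3 nurses are needed.
Costa, Singh, and Rivera alone can cover everything: Tue-AM→Singh+Rivera, Tue-PM→Singh, Wed-AM→Rivera, Wed-PM→Costa, Thu-AM→Costa, Thu-PM→Costa+Singh, Fri-AM→Costa, Fri-PM→Singh.

3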